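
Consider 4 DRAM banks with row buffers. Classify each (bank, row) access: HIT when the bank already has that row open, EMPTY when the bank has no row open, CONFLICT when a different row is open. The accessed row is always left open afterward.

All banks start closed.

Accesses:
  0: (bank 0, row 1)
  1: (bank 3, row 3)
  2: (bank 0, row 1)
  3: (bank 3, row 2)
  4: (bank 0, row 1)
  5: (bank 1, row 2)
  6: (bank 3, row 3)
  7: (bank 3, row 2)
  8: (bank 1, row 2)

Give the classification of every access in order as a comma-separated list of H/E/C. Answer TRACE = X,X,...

0: bank 0 row 1 — prev None → EMPTY
1: bank 3 row 3 — prev None → EMPTY
2: bank 0 row 1 — prev 1 → HIT
3: bank 3 row 2 — prev 3 → CONFLICT
4: bank 0 row 1 — prev 1 → HIT
5: bank 1 row 2 — prev None → EMPTY
6: bank 3 row 3 — prev 2 → CONFLICT
7: bank 3 row 2 — prev 3 → CONFLICT
8: bank 1 row 2 — prev 2 → HIT

TRACE = E,E,H,C,H,E,C,C,H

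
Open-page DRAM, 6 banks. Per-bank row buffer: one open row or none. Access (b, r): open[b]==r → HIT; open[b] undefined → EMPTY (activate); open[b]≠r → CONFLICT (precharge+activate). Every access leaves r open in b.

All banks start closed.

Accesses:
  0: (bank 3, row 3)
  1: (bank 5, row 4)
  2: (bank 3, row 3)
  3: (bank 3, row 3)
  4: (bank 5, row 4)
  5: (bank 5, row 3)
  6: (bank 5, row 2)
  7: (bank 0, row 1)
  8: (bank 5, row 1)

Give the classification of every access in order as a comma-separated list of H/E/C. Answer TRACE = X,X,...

0: bank 3 row 3 — prev None → EMPTY
1: bank 5 row 4 — prev None → EMPTY
2: bank 3 row 3 — prev 3 → HIT
3: bank 3 row 3 — prev 3 → HIT
4: bank 5 row 4 — prev 4 → HIT
5: bank 5 row 3 — prev 4 → CONFLICT
6: bank 5 row 2 — prev 3 → CONFLICT
7: bank 0 row 1 — prev None → EMPTY
8: bank 5 row 1 — prev 2 → CONFLICT

TRACE = E,E,H,H,H,C,C,E,C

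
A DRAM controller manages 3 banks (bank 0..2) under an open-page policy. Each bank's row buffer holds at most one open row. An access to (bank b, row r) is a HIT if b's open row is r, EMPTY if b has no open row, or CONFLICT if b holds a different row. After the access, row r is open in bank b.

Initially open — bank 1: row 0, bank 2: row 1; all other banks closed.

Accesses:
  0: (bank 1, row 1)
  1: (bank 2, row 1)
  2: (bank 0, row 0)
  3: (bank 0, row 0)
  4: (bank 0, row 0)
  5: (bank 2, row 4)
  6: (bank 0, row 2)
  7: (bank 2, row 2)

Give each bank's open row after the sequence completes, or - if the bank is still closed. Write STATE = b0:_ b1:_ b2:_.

#0 (1,1) C  (was 0)
#1 (2,1) H  (was 1)
#2 (0,0) E
#3 (0,0) H  (was 0)
#4 (0,0) H  (was 0)
#5 (2,4) C  (was 1)
#6 (0,2) C  (was 0)
#7 (2,2) C  (was 4)

STATE = b0:2 b1:1 b2:2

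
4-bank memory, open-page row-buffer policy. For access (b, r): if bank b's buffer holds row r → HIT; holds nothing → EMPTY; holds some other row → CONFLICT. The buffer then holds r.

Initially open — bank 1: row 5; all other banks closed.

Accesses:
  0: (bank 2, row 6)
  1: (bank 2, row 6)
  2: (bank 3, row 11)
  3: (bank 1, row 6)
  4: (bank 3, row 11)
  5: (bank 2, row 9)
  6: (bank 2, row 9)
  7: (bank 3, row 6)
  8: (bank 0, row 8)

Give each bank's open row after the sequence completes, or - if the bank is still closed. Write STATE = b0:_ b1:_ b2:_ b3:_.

  [0] b2 r6: no row ⇒ E
  [1] b2 r6: had r6 ⇒ H
  [2] b3 r11: no row ⇒ E
  [3] b1 r6: had r5 ⇒ C
  [4] b3 r11: had r11 ⇒ H
  [5] b2 r9: had r6 ⇒ C
  [6] b2 r9: had r9 ⇒ H
  [7] b3 r6: had r11 ⇒ C
  [8] b0 r8: no row ⇒ E

STATE = b0:8 b1:6 b2:9 b3:6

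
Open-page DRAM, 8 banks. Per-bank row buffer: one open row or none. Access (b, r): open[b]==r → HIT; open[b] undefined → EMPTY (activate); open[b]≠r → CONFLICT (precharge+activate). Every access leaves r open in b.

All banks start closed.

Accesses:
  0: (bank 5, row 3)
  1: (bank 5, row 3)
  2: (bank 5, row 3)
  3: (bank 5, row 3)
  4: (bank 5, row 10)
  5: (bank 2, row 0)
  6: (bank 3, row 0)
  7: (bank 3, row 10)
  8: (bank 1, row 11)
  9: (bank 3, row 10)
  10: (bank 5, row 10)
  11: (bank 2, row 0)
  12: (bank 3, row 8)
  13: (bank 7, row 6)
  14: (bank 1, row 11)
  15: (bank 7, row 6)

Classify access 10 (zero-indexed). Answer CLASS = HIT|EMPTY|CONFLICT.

0: bank 5 row 3 — prev None → EMPTY
1: bank 5 row 3 — prev 3 → HIT
2: bank 5 row 3 — prev 3 → HIT
3: bank 5 row 3 — prev 3 → HIT
4: bank 5 row 10 — prev 3 → CONFLICT
5: bank 2 row 0 — prev None → EMPTY
6: bank 3 row 0 — prev None → EMPTY
7: bank 3 row 10 — prev 0 → CONFLICT
8: bank 1 row 11 — prev None → EMPTY
9: bank 3 row 10 — prev 10 → HIT
10: bank 5 row 10 — prev 10 → HIT
11: bank 2 row 0 — prev 0 → HIT
12: bank 3 row 8 — prev 10 → CONFLICT
13: bank 7 row 6 — prev None → EMPTY
14: bank 1 row 11 — prev 11 → HIT
15: bank 7 row 6 — prev 6 → HIT

CLASS = HIT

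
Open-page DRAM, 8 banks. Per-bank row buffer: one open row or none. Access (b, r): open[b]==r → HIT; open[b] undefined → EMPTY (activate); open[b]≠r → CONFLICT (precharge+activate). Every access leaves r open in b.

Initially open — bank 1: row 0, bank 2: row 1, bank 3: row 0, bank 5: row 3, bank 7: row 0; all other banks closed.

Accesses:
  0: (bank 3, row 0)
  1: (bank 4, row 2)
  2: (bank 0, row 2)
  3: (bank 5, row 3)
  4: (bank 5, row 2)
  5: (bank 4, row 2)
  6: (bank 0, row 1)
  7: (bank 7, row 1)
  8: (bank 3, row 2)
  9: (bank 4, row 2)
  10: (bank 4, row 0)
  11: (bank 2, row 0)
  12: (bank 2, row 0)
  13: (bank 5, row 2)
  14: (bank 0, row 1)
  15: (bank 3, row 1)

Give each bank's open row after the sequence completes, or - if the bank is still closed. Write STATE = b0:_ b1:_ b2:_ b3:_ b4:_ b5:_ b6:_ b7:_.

STATE = b0:1 b1:0 b2:0 b3:1 b4:0 b5:2 b6:- b7:1

0: bank 3 row 0 — prev 0 → HIT
1: bank 4 row 2 — prev None → EMPTY
2: bank 0 row 2 — prev None → EMPTY
3: bank 5 row 3 — prev 3 → HIT
4: bank 5 row 2 — prev 3 → CONFLICT
5: bank 4 row 2 — prev 2 → HIT
6: bank 0 row 1 — prev 2 → CONFLICT
7: bank 7 row 1 — prev 0 → CONFLICT
8: bank 3 row 2 — prev 0 → CONFLICT
9: bank 4 row 2 — prev 2 → HIT
10: bank 4 row 0 — prev 2 → CONFLICT
11: bank 2 row 0 — prev 1 → CONFLICT
12: bank 2 row 0 — prev 0 → HIT
13: bank 5 row 2 — prev 2 → HIT
14: bank 0 row 1 — prev 1 → HIT
15: bank 3 row 1 — prev 2 → CONFLICT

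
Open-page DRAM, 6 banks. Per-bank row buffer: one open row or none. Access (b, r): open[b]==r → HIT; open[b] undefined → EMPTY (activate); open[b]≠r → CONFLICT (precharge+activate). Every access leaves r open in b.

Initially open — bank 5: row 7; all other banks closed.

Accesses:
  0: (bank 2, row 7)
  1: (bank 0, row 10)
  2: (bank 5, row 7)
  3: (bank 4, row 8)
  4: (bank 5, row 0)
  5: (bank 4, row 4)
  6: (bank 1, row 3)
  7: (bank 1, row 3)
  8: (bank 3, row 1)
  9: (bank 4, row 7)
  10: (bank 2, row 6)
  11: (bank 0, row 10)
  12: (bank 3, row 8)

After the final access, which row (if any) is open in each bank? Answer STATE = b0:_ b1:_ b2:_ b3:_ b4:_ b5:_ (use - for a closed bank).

STATE = b0:10 b1:3 b2:6 b3:8 b4:7 b5:0

0: bank 2 row 7 — prev None → EMPTY
1: bank 0 row 10 — prev None → EMPTY
2: bank 5 row 7 — prev 7 → HIT
3: bank 4 row 8 — prev None → EMPTY
4: bank 5 row 0 — prev 7 → CONFLICT
5: bank 4 row 4 — prev 8 → CONFLICT
6: bank 1 row 3 — prev None → EMPTY
7: bank 1 row 3 — prev 3 → HIT
8: bank 3 row 1 — prev None → EMPTY
9: bank 4 row 7 — prev 4 → CONFLICT
10: bank 2 row 6 — prev 7 → CONFLICT
11: bank 0 row 10 — prev 10 → HIT
12: bank 3 row 8 — prev 1 → CONFLICT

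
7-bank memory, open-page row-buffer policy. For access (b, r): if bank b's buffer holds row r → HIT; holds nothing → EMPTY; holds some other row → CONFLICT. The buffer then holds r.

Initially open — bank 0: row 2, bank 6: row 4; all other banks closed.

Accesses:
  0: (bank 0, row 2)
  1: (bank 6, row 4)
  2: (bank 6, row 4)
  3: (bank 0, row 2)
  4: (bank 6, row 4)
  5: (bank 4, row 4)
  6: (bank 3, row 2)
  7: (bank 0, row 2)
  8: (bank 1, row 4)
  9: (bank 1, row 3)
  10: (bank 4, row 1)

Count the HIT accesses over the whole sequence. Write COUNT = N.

#0 (0,2) H  (was 2)
#1 (6,4) H  (was 4)
#2 (6,4) H  (was 4)
#3 (0,2) H  (was 2)
#4 (6,4) H  (was 4)
#5 (4,4) E
#6 (3,2) E
#7 (0,2) H  (was 2)
#8 (1,4) E
#9 (1,3) C  (was 4)
#10 (4,1) C  (was 4)

COUNT = 6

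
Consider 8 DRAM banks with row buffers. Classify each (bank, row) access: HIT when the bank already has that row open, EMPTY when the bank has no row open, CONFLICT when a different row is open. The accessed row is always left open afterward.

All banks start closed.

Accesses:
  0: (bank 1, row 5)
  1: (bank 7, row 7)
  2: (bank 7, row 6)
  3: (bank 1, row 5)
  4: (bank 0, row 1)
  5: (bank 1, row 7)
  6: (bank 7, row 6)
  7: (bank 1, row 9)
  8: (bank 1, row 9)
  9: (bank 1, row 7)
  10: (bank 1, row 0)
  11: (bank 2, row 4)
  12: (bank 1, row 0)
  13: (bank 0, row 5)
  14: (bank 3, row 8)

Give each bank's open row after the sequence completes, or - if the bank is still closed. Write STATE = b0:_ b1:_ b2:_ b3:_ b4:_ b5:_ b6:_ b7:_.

STATE = b0:5 b1:0 b2:4 b3:8 b4:- b5:- b6:- b7:6

#0 (1,5) E
#1 (7,7) E
#2 (7,6) C  (was 7)
#3 (1,5) H  (was 5)
#4 (0,1) E
#5 (1,7) C  (was 5)
#6 (7,6) H  (was 6)
#7 (1,9) C  (was 7)
#8 (1,9) H  (was 9)
#9 (1,7) C  (was 9)
#10 (1,0) C  (was 7)
#11 (2,4) E
#12 (1,0) H  (was 0)
#13 (0,5) C  (was 1)
#14 (3,8) E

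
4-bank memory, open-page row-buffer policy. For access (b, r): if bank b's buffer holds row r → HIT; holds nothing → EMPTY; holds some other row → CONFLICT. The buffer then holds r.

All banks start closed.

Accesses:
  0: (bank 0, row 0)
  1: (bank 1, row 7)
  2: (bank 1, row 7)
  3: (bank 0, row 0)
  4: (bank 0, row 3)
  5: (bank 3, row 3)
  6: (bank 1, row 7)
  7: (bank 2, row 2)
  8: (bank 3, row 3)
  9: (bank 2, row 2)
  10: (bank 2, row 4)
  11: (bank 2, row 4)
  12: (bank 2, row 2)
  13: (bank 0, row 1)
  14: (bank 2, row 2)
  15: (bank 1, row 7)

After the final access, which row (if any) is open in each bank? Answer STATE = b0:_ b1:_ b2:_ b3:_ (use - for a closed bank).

STATE = b0:1 b1:7 b2:2 b3:3

0: bank 0 row 0 — prev None → EMPTY
1: bank 1 row 7 — prev None → EMPTY
2: bank 1 row 7 — prev 7 → HIT
3: bank 0 row 0 — prev 0 → HIT
4: bank 0 row 3 — prev 0 → CONFLICT
5: bank 3 row 3 — prev None → EMPTY
6: bank 1 row 7 — prev 7 → HIT
7: bank 2 row 2 — prev None → EMPTY
8: bank 3 row 3 — prev 3 → HIT
9: bank 2 row 2 — prev 2 → HIT
10: bank 2 row 4 — prev 2 → CONFLICT
11: bank 2 row 4 — prev 4 → HIT
12: bank 2 row 2 — prev 4 → CONFLICT
13: bank 0 row 1 — prev 3 → CONFLICT
14: bank 2 row 2 — prev 2 → HIT
15: bank 1 row 7 — prev 7 → HIT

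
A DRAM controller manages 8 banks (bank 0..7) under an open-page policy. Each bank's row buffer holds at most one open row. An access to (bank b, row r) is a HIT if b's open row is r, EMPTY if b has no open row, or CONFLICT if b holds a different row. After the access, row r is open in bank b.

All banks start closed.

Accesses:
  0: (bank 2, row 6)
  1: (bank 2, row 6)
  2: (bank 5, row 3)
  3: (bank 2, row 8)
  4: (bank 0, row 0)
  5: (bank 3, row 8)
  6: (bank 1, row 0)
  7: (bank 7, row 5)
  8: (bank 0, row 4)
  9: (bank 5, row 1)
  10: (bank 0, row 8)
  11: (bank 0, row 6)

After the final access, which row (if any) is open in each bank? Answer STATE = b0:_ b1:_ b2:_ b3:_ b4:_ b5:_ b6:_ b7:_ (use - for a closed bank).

step 0: bank2 None->6 [EMPTY]
step 1: bank2 6->6 [HIT]
step 2: bank5 None->3 [EMPTY]
step 3: bank2 6->8 [CONFLICT]
step 4: bank0 None->0 [EMPTY]
step 5: bank3 None->8 [EMPTY]
step 6: bank1 None->0 [EMPTY]
step 7: bank7 None->5 [EMPTY]
step 8: bank0 0->4 [CONFLICT]
step 9: bank5 3->1 [CONFLICT]
step 10: bank0 4->8 [CONFLICT]
step 11: bank0 8->6 [CONFLICT]

STATE = b0:6 b1:0 b2:8 b3:8 b4:- b5:1 b6:- b7:5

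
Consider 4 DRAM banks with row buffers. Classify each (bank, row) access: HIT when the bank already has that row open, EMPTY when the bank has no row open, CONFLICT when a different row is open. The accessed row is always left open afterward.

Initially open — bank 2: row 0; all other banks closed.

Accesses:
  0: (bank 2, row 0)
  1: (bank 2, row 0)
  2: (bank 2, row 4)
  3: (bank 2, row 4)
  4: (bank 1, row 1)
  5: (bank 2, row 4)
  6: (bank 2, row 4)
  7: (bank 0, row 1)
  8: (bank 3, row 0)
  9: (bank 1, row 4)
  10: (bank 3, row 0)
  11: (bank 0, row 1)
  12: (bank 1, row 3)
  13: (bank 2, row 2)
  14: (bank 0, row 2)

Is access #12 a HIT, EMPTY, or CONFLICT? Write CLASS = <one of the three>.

0: bank 2 row 0 — prev 0 → HIT
1: bank 2 row 0 — prev 0 → HIT
2: bank 2 row 4 — prev 0 → CONFLICT
3: bank 2 row 4 — prev 4 → HIT
4: bank 1 row 1 — prev None → EMPTY
5: bank 2 row 4 — prev 4 → HIT
6: bank 2 row 4 — prev 4 → HIT
7: bank 0 row 1 — prev None → EMPTY
8: bank 3 row 0 — prev None → EMPTY
9: bank 1 row 4 — prev 1 → CONFLICT
10: bank 3 row 0 — prev 0 → HIT
11: bank 0 row 1 — prev 1 → HIT
12: bank 1 row 3 — prev 4 → CONFLICT
13: bank 2 row 2 — prev 4 → CONFLICT
14: bank 0 row 2 — prev 1 → CONFLICT

CLASS = CONFLICT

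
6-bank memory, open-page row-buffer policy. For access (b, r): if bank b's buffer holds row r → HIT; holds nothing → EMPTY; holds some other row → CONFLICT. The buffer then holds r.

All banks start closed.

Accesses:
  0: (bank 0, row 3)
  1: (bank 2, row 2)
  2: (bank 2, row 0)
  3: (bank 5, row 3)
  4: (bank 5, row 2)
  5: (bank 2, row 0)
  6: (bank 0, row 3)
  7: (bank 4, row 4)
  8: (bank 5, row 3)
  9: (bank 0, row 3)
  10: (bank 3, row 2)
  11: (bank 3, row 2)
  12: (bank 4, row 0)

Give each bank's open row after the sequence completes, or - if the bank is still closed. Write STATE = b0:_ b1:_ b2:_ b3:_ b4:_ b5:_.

#0 (0,3) E
#1 (2,2) E
#2 (2,0) C  (was 2)
#3 (5,3) E
#4 (5,2) C  (was 3)
#5 (2,0) H  (was 0)
#6 (0,3) H  (was 3)
#7 (4,4) E
#8 (5,3) C  (was 2)
#9 (0,3) H  (was 3)
#10 (3,2) E
#11 (3,2) H  (was 2)
#12 (4,0) C  (was 4)

STATE = b0:3 b1:- b2:0 b3:2 b4:0 b5:3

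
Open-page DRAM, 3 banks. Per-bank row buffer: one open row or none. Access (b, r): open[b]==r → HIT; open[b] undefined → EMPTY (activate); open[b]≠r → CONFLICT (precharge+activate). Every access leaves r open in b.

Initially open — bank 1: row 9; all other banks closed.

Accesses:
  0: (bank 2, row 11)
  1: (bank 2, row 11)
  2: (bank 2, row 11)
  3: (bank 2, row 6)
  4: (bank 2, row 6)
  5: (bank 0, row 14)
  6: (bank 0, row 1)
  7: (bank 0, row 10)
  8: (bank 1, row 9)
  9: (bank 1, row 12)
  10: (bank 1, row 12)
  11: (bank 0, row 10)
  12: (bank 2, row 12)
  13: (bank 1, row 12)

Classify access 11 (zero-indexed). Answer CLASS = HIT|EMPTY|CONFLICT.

  [0] b2 r11: no row ⇒ E
  [1] b2 r11: had r11 ⇒ H
  [2] b2 r11: had r11 ⇒ H
  [3] b2 r6: had r11 ⇒ C
  [4] b2 r6: had r6 ⇒ H
  [5] b0 r14: no row ⇒ E
  [6] b0 r1: had r14 ⇒ C
  [7] b0 r10: had r1 ⇒ C
  [8] b1 r9: had r9 ⇒ H
  [9] b1 r12: had r9 ⇒ C
  [10] b1 r12: had r12 ⇒ H
  [11] b0 r10: had r10 ⇒ H
  [12] b2 r12: had r6 ⇒ C
  [13] b1 r12: had r12 ⇒ H

CLASS = HIT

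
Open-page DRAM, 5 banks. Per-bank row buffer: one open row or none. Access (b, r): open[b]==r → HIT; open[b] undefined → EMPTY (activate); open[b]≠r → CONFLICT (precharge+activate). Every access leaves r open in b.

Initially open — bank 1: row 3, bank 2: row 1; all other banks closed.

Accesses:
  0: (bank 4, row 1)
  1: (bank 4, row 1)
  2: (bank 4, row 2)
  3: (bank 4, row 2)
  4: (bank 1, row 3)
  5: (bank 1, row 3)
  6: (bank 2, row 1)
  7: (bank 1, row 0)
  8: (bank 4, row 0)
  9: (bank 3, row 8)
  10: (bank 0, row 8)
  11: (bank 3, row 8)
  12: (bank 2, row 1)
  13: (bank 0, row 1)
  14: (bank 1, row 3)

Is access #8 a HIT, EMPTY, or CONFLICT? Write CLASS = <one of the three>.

step 0: bank4 None->1 [EMPTY]
step 1: bank4 1->1 [HIT]
step 2: bank4 1->2 [CONFLICT]
step 3: bank4 2->2 [HIT]
step 4: bank1 3->3 [HIT]
step 5: bank1 3->3 [HIT]
step 6: bank2 1->1 [HIT]
step 7: bank1 3->0 [CONFLICT]
step 8: bank4 2->0 [CONFLICT]
step 9: bank3 None->8 [EMPTY]
step 10: bank0 None->8 [EMPTY]
step 11: bank3 8->8 [HIT]
step 12: bank2 1->1 [HIT]
step 13: bank0 8->1 [CONFLICT]
step 14: bank1 0->3 [CONFLICT]

CLASS = CONFLICT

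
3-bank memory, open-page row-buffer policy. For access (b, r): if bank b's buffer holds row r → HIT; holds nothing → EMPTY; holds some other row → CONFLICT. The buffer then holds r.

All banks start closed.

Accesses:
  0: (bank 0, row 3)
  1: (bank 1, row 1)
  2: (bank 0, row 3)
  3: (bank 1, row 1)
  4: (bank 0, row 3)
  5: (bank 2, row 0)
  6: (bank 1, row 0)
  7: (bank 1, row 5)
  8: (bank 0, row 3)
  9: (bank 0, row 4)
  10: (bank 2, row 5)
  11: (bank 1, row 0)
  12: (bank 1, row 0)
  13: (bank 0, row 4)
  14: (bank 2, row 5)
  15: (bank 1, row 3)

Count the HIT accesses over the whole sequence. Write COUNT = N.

0: bank 0 row 3 — prev None → EMPTY
1: bank 1 row 1 — prev None → EMPTY
2: bank 0 row 3 — prev 3 → HIT
3: bank 1 row 1 — prev 1 → HIT
4: bank 0 row 3 — prev 3 → HIT
5: bank 2 row 0 — prev None → EMPTY
6: bank 1 row 0 — prev 1 → CONFLICT
7: bank 1 row 5 — prev 0 → CONFLICT
8: bank 0 row 3 — prev 3 → HIT
9: bank 0 row 4 — prev 3 → CONFLICT
10: bank 2 row 5 — prev 0 → CONFLICT
11: bank 1 row 0 — prev 5 → CONFLICT
12: bank 1 row 0 — prev 0 → HIT
13: bank 0 row 4 — prev 4 → HIT
14: bank 2 row 5 — prev 5 → HIT
15: bank 1 row 3 — prev 0 → CONFLICT

COUNT = 7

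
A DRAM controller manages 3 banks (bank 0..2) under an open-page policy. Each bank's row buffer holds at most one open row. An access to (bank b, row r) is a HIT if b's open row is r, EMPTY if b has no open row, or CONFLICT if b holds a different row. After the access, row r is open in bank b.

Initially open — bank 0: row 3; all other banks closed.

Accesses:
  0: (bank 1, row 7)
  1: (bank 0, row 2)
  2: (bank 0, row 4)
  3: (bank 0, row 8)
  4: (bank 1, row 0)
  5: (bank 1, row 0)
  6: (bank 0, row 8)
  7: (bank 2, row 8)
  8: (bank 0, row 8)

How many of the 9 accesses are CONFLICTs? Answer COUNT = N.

COUNT = 4

0: bank 1 row 7 — prev None → EMPTY
1: bank 0 row 2 — prev 3 → CONFLICT
2: bank 0 row 4 — prev 2 → CONFLICT
3: bank 0 row 8 — prev 4 → CONFLICT
4: bank 1 row 0 — prev 7 → CONFLICT
5: bank 1 row 0 — prev 0 → HIT
6: bank 0 row 8 — prev 8 → HIT
7: bank 2 row 8 — prev None → EMPTY
8: bank 0 row 8 — prev 8 → HIT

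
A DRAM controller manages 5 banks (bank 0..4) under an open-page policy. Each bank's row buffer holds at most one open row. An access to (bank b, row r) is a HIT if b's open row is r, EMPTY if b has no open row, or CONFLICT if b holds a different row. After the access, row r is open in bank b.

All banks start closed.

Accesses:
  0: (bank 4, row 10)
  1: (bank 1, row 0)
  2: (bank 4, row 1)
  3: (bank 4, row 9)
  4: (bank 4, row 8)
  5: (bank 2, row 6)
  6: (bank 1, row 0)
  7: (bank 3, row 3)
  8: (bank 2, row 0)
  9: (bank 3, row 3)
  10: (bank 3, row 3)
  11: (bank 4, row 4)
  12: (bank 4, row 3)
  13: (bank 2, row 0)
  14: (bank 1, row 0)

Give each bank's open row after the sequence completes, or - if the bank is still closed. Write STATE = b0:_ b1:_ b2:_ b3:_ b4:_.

STATE = b0:- b1:0 b2:0 b3:3 b4:3

0: bank 4 row 10 — prev None → EMPTY
1: bank 1 row 0 — prev None → EMPTY
2: bank 4 row 1 — prev 10 → CONFLICT
3: bank 4 row 9 — prev 1 → CONFLICT
4: bank 4 row 8 — prev 9 → CONFLICT
5: bank 2 row 6 — prev None → EMPTY
6: bank 1 row 0 — prev 0 → HIT
7: bank 3 row 3 — prev None → EMPTY
8: bank 2 row 0 — prev 6 → CONFLICT
9: bank 3 row 3 — prev 3 → HIT
10: bank 3 row 3 — prev 3 → HIT
11: bank 4 row 4 — prev 8 → CONFLICT
12: bank 4 row 3 — prev 4 → CONFLICT
13: bank 2 row 0 — prev 0 → HIT
14: bank 1 row 0 — prev 0 → HIT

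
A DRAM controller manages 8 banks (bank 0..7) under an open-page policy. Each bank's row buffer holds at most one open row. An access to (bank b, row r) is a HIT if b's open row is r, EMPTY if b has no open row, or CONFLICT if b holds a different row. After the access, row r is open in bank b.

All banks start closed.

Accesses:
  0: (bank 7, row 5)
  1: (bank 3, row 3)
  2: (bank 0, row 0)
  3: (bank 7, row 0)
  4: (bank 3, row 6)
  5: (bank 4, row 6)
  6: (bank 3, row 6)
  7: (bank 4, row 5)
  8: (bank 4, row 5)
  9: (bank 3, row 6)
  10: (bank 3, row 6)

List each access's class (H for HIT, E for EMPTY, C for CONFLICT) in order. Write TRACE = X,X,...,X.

TRACE = E,E,E,C,C,E,H,C,H,H,H

#0 (7,5) E
#1 (3,3) E
#2 (0,0) E
#3 (7,0) C  (was 5)
#4 (3,6) C  (was 3)
#5 (4,6) E
#6 (3,6) H  (was 6)
#7 (4,5) C  (was 6)
#8 (4,5) H  (was 5)
#9 (3,6) H  (was 6)
#10 (3,6) H  (was 6)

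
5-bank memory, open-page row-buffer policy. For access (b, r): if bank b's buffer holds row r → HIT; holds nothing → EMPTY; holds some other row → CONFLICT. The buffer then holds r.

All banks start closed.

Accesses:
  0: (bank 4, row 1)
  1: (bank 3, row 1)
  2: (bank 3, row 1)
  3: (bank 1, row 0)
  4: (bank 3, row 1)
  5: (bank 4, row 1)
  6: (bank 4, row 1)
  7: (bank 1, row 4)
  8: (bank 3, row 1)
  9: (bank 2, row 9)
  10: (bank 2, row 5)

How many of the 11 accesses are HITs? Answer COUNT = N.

COUNT = 5

step 0: bank4 None->1 [EMPTY]
step 1: bank3 None->1 [EMPTY]
step 2: bank3 1->1 [HIT]
step 3: bank1 None->0 [EMPTY]
step 4: bank3 1->1 [HIT]
step 5: bank4 1->1 [HIT]
step 6: bank4 1->1 [HIT]
step 7: bank1 0->4 [CONFLICT]
step 8: bank3 1->1 [HIT]
step 9: bank2 None->9 [EMPTY]
step 10: bank2 9->5 [CONFLICT]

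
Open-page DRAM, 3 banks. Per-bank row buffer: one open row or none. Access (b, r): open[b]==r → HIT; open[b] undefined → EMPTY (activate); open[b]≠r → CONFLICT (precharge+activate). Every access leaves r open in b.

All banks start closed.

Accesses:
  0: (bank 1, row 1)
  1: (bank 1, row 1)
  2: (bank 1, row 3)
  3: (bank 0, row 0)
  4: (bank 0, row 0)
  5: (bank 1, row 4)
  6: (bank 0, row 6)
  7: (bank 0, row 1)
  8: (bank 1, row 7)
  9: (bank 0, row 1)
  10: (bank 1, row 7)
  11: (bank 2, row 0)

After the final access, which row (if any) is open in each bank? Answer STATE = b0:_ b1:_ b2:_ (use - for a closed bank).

#0 (1,1) E
#1 (1,1) H  (was 1)
#2 (1,3) C  (was 1)
#3 (0,0) E
#4 (0,0) H  (was 0)
#5 (1,4) C  (was 3)
#6 (0,6) C  (was 0)
#7 (0,1) C  (was 6)
#8 (1,7) C  (was 4)
#9 (0,1) H  (was 1)
#10 (1,7) H  (was 7)
#11 (2,0) E

STATE = b0:1 b1:7 b2:0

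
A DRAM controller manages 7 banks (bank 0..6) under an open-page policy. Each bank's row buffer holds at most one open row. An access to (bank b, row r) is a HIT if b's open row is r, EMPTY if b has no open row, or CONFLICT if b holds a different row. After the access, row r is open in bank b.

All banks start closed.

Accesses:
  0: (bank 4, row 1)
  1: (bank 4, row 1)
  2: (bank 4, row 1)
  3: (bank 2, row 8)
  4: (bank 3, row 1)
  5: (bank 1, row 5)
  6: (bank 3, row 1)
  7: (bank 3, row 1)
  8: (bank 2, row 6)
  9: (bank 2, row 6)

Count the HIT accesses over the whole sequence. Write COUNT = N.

COUNT = 5

step 0: bank4 None->1 [EMPTY]
step 1: bank4 1->1 [HIT]
step 2: bank4 1->1 [HIT]
step 3: bank2 None->8 [EMPTY]
step 4: bank3 None->1 [EMPTY]
step 5: bank1 None->5 [EMPTY]
step 6: bank3 1->1 [HIT]
step 7: bank3 1->1 [HIT]
step 8: bank2 8->6 [CONFLICT]
step 9: bank2 6->6 [HIT]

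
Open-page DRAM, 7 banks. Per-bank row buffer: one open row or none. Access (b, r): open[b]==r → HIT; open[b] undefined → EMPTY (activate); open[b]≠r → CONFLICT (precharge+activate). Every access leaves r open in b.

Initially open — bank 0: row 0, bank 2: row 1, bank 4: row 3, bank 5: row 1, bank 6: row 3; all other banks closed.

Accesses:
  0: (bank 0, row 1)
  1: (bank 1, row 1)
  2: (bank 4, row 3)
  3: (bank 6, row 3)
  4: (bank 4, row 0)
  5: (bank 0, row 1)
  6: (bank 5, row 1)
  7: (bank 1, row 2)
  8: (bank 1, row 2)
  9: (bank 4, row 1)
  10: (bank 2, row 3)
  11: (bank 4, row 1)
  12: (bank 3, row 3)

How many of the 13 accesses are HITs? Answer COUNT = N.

0: bank 0 row 1 — prev 0 → CONFLICT
1: bank 1 row 1 — prev None → EMPTY
2: bank 4 row 3 — prev 3 → HIT
3: bank 6 row 3 — prev 3 → HIT
4: bank 4 row 0 — prev 3 → CONFLICT
5: bank 0 row 1 — prev 1 → HIT
6: bank 5 row 1 — prev 1 → HIT
7: bank 1 row 2 — prev 1 → CONFLICT
8: bank 1 row 2 — prev 2 → HIT
9: bank 4 row 1 — prev 0 → CONFLICT
10: bank 2 row 3 — prev 1 → CONFLICT
11: bank 4 row 1 — prev 1 → HIT
12: bank 3 row 3 — prev None → EMPTY

COUNT = 6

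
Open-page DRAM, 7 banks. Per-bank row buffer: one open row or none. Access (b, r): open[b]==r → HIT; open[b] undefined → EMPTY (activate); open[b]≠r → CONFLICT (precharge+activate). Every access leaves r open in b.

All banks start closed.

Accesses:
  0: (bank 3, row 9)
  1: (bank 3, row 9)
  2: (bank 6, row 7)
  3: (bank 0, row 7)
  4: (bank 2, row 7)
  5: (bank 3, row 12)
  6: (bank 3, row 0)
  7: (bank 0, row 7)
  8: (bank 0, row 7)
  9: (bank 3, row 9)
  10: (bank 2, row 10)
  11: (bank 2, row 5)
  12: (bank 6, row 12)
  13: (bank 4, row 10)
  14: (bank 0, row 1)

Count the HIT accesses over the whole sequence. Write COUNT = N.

COUNT = 3

0: bank 3 row 9 — prev None → EMPTY
1: bank 3 row 9 — prev 9 → HIT
2: bank 6 row 7 — prev None → EMPTY
3: bank 0 row 7 — prev None → EMPTY
4: bank 2 row 7 — prev None → EMPTY
5: bank 3 row 12 — prev 9 → CONFLICT
6: bank 3 row 0 — prev 12 → CONFLICT
7: bank 0 row 7 — prev 7 → HIT
8: bank 0 row 7 — prev 7 → HIT
9: bank 3 row 9 — prev 0 → CONFLICT
10: bank 2 row 10 — prev 7 → CONFLICT
11: bank 2 row 5 — prev 10 → CONFLICT
12: bank 6 row 12 — prev 7 → CONFLICT
13: bank 4 row 10 — prev None → EMPTY
14: bank 0 row 1 — prev 7 → CONFLICT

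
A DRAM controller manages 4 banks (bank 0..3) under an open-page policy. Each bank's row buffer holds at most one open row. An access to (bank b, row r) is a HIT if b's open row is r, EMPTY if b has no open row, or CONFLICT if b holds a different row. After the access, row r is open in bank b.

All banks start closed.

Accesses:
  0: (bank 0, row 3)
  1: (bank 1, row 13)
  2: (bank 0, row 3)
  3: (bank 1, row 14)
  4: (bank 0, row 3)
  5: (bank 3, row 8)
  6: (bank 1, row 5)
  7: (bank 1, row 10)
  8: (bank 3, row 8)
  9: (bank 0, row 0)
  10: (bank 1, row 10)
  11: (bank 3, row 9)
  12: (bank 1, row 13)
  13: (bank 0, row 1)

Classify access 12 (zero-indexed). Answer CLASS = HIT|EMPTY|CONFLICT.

CLASS = CONFLICT

step 0: bank0 None->3 [EMPTY]
step 1: bank1 None->13 [EMPTY]
step 2: bank0 3->3 [HIT]
step 3: bank1 13->14 [CONFLICT]
step 4: bank0 3->3 [HIT]
step 5: bank3 None->8 [EMPTY]
step 6: bank1 14->5 [CONFLICT]
step 7: bank1 5->10 [CONFLICT]
step 8: bank3 8->8 [HIT]
step 9: bank0 3->0 [CONFLICT]
step 10: bank1 10->10 [HIT]
step 11: bank3 8->9 [CONFLICT]
step 12: bank1 10->13 [CONFLICT]
step 13: bank0 0->1 [CONFLICT]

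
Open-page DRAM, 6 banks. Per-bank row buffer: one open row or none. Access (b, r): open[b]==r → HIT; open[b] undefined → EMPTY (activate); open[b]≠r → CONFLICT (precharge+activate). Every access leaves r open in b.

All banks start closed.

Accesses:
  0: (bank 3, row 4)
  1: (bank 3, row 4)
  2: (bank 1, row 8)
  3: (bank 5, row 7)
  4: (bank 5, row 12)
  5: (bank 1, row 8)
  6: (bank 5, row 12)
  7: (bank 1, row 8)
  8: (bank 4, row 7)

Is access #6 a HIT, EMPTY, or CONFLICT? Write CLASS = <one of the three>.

#0 (3,4) E
#1 (3,4) H  (was 4)
#2 (1,8) E
#3 (5,7) E
#4 (5,12) C  (was 7)
#5 (1,8) H  (was 8)
#6 (5,12) H  (was 12)
#7 (1,8) H  (was 8)
#8 (4,7) E

CLASS = HIT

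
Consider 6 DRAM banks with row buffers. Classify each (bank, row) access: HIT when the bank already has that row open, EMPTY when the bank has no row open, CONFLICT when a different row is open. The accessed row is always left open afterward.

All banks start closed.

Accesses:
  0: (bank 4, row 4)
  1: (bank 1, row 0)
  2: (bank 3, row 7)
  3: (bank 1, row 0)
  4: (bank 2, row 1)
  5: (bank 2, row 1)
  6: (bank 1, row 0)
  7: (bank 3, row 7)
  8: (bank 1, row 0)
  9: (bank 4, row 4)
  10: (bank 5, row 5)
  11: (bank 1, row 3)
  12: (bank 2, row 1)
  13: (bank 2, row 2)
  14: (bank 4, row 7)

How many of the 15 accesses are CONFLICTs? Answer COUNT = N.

COUNT = 3

#0 (4,4) E
#1 (1,0) E
#2 (3,7) E
#3 (1,0) H  (was 0)
#4 (2,1) E
#5 (2,1) H  (was 1)
#6 (1,0) H  (was 0)
#7 (3,7) H  (was 7)
#8 (1,0) H  (was 0)
#9 (4,4) H  (was 4)
#10 (5,5) E
#11 (1,3) C  (was 0)
#12 (2,1) H  (was 1)
#13 (2,2) C  (was 1)
#14 (4,7) C  (was 4)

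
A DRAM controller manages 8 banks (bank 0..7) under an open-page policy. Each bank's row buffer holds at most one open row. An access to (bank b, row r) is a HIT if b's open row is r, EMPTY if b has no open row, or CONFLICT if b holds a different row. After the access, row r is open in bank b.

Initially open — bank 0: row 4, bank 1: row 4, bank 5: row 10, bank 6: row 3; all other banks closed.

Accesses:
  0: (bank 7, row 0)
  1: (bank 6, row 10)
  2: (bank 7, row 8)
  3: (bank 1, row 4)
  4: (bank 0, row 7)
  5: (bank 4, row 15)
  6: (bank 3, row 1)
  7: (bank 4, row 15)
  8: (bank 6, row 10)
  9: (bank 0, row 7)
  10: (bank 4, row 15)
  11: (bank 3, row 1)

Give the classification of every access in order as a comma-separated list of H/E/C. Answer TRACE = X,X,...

0: bank 7 row 0 — prev None → EMPTY
1: bank 6 row 10 — prev 3 → CONFLICT
2: bank 7 row 8 — prev 0 → CONFLICT
3: bank 1 row 4 — prev 4 → HIT
4: bank 0 row 7 — prev 4 → CONFLICT
5: bank 4 row 15 — prev None → EMPTY
6: bank 3 row 1 — prev None → EMPTY
7: bank 4 row 15 — prev 15 → HIT
8: bank 6 row 10 — prev 10 → HIT
9: bank 0 row 7 — prev 7 → HIT
10: bank 4 row 15 — prev 15 → HIT
11: bank 3 row 1 — prev 1 → HIT

TRACE = E,C,C,H,C,E,E,H,H,H,H,H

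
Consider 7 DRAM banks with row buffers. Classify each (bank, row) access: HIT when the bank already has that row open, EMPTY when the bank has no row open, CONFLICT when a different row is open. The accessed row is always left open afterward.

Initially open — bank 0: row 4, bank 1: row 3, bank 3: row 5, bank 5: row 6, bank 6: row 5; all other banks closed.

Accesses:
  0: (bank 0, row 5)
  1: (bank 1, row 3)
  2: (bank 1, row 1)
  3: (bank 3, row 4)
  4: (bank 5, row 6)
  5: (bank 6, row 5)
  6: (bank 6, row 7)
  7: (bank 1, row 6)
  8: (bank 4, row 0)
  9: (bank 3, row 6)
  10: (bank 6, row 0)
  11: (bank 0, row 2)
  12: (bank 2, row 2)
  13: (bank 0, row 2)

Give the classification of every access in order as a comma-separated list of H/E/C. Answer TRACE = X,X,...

step 0: bank0 4->5 [CONFLICT]
step 1: bank1 3->3 [HIT]
step 2: bank1 3->1 [CONFLICT]
step 3: bank3 5->4 [CONFLICT]
step 4: bank5 6->6 [HIT]
step 5: bank6 5->5 [HIT]
step 6: bank6 5->7 [CONFLICT]
step 7: bank1 1->6 [CONFLICT]
step 8: bank4 None->0 [EMPTY]
step 9: bank3 4->6 [CONFLICT]
step 10: bank6 7->0 [CONFLICT]
step 11: bank0 5->2 [CONFLICT]
step 12: bank2 None->2 [EMPTY]
step 13: bank0 2->2 [HIT]

TRACE = C,H,C,C,H,H,C,C,E,C,C,C,E,H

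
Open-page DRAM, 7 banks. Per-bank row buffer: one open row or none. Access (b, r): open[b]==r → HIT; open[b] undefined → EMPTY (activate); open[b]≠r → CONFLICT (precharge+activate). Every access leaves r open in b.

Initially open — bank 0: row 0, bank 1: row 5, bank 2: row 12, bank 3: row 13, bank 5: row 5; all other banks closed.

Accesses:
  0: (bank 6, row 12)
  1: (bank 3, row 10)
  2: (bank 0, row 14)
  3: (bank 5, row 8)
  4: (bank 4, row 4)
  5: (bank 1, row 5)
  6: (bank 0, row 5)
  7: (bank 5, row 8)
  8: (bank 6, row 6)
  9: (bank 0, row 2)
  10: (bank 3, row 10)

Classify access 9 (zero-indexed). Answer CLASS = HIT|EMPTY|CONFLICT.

step 0: bank6 None->12 [EMPTY]
step 1: bank3 13->10 [CONFLICT]
step 2: bank0 0->14 [CONFLICT]
step 3: bank5 5->8 [CONFLICT]
step 4: bank4 None->4 [EMPTY]
step 5: bank1 5->5 [HIT]
step 6: bank0 14->5 [CONFLICT]
step 7: bank5 8->8 [HIT]
step 8: bank6 12->6 [CONFLICT]
step 9: bank0 5->2 [CONFLICT]
step 10: bank3 10->10 [HIT]

CLASS = CONFLICT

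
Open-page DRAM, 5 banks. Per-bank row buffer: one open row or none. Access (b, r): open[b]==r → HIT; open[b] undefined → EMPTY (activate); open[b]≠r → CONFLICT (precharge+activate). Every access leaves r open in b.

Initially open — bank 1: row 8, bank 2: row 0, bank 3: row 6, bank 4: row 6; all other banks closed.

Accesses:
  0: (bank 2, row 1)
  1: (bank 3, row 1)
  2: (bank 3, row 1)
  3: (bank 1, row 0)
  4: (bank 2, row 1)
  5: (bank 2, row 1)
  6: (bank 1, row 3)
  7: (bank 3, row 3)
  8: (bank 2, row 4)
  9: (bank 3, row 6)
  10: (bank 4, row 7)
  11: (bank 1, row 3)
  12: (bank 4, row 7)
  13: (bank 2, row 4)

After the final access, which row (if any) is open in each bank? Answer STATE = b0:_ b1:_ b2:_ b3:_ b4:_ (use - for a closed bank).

STATE = b0:- b1:3 b2:4 b3:6 b4:7

#0 (2,1) C  (was 0)
#1 (3,1) C  (was 6)
#2 (3,1) H  (was 1)
#3 (1,0) C  (was 8)
#4 (2,1) H  (was 1)
#5 (2,1) H  (was 1)
#6 (1,3) C  (was 0)
#7 (3,3) C  (was 1)
#8 (2,4) C  (was 1)
#9 (3,6) C  (was 3)
#10 (4,7) C  (was 6)
#11 (1,3) H  (was 3)
#12 (4,7) H  (was 7)
#13 (2,4) H  (was 4)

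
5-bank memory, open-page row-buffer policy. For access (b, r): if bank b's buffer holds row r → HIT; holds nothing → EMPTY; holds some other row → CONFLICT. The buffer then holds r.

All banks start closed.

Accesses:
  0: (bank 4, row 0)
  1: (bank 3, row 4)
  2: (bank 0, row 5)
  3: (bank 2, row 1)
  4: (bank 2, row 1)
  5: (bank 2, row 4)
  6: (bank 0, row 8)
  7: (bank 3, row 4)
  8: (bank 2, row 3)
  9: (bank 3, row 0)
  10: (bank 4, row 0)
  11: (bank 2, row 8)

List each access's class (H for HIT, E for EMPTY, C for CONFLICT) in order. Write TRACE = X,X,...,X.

TRACE = E,E,E,E,H,C,C,H,C,C,H,C

step 0: bank4 None->0 [EMPTY]
step 1: bank3 None->4 [EMPTY]
step 2: bank0 None->5 [EMPTY]
step 3: bank2 None->1 [EMPTY]
step 4: bank2 1->1 [HIT]
step 5: bank2 1->4 [CONFLICT]
step 6: bank0 5->8 [CONFLICT]
step 7: bank3 4->4 [HIT]
step 8: bank2 4->3 [CONFLICT]
step 9: bank3 4->0 [CONFLICT]
step 10: bank4 0->0 [HIT]
step 11: bank2 3->8 [CONFLICT]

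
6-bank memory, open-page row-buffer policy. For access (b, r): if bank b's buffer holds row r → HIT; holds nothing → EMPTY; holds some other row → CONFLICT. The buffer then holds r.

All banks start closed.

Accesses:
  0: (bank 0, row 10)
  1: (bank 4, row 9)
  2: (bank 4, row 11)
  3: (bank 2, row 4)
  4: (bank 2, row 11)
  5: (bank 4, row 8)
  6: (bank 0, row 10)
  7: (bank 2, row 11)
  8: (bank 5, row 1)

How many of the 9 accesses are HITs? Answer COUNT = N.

COUNT = 2

#0 (0,10) E
#1 (4,9) E
#2 (4,11) C  (was 9)
#3 (2,4) E
#4 (2,11) C  (was 4)
#5 (4,8) C  (was 11)
#6 (0,10) H  (was 10)
#7 (2,11) H  (was 11)
#8 (5,1) E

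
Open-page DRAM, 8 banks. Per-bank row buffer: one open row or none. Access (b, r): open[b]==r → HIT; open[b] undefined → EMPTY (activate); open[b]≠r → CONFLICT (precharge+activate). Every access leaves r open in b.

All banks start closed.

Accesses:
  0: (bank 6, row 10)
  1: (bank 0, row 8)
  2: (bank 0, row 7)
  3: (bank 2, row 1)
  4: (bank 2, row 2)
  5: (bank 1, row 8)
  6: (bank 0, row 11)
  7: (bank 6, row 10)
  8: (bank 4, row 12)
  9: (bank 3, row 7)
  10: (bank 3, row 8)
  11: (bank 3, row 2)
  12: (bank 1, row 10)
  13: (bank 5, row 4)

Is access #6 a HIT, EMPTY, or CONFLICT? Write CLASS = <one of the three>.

CLASS = CONFLICT

step 0: bank6 None->10 [EMPTY]
step 1: bank0 None->8 [EMPTY]
step 2: bank0 8->7 [CONFLICT]
step 3: bank2 None->1 [EMPTY]
step 4: bank2 1->2 [CONFLICT]
step 5: bank1 None->8 [EMPTY]
step 6: bank0 7->11 [CONFLICT]
step 7: bank6 10->10 [HIT]
step 8: bank4 None->12 [EMPTY]
step 9: bank3 None->7 [EMPTY]
step 10: bank3 7->8 [CONFLICT]
step 11: bank3 8->2 [CONFLICT]
step 12: bank1 8->10 [CONFLICT]
step 13: bank5 None->4 [EMPTY]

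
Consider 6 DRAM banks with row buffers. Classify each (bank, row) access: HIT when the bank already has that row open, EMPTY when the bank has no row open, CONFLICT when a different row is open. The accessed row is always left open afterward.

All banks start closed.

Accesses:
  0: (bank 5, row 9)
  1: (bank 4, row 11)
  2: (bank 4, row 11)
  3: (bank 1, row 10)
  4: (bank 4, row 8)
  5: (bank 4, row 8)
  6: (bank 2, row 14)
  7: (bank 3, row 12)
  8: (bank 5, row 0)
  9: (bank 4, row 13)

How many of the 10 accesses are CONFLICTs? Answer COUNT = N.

COUNT = 3

#0 (5,9) E
#1 (4,11) E
#2 (4,11) H  (was 11)
#3 (1,10) E
#4 (4,8) C  (was 11)
#5 (4,8) H  (was 8)
#6 (2,14) E
#7 (3,12) E
#8 (5,0) C  (was 9)
#9 (4,13) C  (was 8)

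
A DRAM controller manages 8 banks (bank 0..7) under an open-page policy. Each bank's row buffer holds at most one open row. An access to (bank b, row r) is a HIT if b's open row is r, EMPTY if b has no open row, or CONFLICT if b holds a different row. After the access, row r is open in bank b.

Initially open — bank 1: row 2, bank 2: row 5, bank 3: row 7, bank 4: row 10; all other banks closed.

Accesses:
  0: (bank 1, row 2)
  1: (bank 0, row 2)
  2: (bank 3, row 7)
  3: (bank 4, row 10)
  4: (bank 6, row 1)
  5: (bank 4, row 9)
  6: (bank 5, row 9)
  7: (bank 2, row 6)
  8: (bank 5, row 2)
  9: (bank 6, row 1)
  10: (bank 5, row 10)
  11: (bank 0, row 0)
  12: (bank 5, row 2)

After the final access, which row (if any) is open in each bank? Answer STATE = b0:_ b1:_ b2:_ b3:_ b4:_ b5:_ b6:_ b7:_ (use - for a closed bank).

0: bank 1 row 2 — prev 2 → HIT
1: bank 0 row 2 — prev None → EMPTY
2: bank 3 row 7 — prev 7 → HIT
3: bank 4 row 10 — prev 10 → HIT
4: bank 6 row 1 — prev None → EMPTY
5: bank 4 row 9 — prev 10 → CONFLICT
6: bank 5 row 9 — prev None → EMPTY
7: bank 2 row 6 — prev 5 → CONFLICT
8: bank 5 row 2 — prev 9 → CONFLICT
9: bank 6 row 1 — prev 1 → HIT
10: bank 5 row 10 — prev 2 → CONFLICT
11: bank 0 row 0 — prev 2 → CONFLICT
12: bank 5 row 2 — prev 10 → CONFLICT

STATE = b0:0 b1:2 b2:6 b3:7 b4:9 b5:2 b6:1 b7:-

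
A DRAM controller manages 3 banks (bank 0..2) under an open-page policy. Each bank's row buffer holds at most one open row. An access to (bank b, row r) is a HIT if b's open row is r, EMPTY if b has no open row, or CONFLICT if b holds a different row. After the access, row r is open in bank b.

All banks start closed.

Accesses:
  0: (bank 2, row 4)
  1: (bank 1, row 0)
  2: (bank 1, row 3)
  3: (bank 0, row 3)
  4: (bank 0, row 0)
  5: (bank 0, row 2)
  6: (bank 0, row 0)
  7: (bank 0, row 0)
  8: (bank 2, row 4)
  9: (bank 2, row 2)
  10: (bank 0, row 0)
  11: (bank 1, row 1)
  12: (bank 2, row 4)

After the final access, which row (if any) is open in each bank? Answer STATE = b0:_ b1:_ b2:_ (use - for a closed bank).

0: bank 2 row 4 — prev None → EMPTY
1: bank 1 row 0 — prev None → EMPTY
2: bank 1 row 3 — prev 0 → CONFLICT
3: bank 0 row 3 — prev None → EMPTY
4: bank 0 row 0 — prev 3 → CONFLICT
5: bank 0 row 2 — prev 0 → CONFLICT
6: bank 0 row 0 — prev 2 → CONFLICT
7: bank 0 row 0 — prev 0 → HIT
8: bank 2 row 4 — prev 4 → HIT
9: bank 2 row 2 — prev 4 → CONFLICT
10: bank 0 row 0 — prev 0 → HIT
11: bank 1 row 1 — prev 3 → CONFLICT
12: bank 2 row 4 — prev 2 → CONFLICT

STATE = b0:0 b1:1 b2:4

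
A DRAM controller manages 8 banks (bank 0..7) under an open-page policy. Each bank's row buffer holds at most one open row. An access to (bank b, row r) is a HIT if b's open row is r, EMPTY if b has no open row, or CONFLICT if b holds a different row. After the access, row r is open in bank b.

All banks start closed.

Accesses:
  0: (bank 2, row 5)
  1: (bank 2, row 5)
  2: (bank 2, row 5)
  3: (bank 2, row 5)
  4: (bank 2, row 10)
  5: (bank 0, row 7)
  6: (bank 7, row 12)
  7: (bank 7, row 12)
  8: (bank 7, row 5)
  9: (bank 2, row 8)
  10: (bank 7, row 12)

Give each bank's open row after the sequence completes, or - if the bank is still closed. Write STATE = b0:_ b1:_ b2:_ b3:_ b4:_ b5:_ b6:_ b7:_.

step 0: bank2 None->5 [EMPTY]
step 1: bank2 5->5 [HIT]
step 2: bank2 5->5 [HIT]
step 3: bank2 5->5 [HIT]
step 4: bank2 5->10 [CONFLICT]
step 5: bank0 None->7 [EMPTY]
step 6: bank7 None->12 [EMPTY]
step 7: bank7 12->12 [HIT]
step 8: bank7 12->5 [CONFLICT]
step 9: bank2 10->8 [CONFLICT]
step 10: bank7 5->12 [CONFLICT]

STATE = b0:7 b1:- b2:8 b3:- b4:- b5:- b6:- b7:12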